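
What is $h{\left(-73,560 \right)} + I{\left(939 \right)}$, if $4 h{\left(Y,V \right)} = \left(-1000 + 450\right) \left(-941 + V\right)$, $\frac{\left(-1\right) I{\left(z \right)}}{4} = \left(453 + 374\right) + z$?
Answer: $\frac{90647}{2} \approx 45324.0$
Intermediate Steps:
$I{\left(z \right)} = -3308 - 4 z$ ($I{\left(z \right)} = - 4 \left(\left(453 + 374\right) + z\right) = - 4 \left(827 + z\right) = -3308 - 4 z$)
$h{\left(Y,V \right)} = \frac{258775}{2} - \frac{275 V}{2}$ ($h{\left(Y,V \right)} = \frac{\left(-1000 + 450\right) \left(-941 + V\right)}{4} = \frac{\left(-550\right) \left(-941 + V\right)}{4} = \frac{517550 - 550 V}{4} = \frac{258775}{2} - \frac{275 V}{2}$)
$h{\left(-73,560 \right)} + I{\left(939 \right)} = \left(\frac{258775}{2} - 77000\right) - 7064 = \frac{104775}{2} - 7064 = \frac{90647}{2}$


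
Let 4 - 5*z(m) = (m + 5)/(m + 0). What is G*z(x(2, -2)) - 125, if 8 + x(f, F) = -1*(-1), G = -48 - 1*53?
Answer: -7001/35 ≈ -200.03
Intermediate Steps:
G = -101 (G = -48 - 53 = -101)
x(f, F) = -7 (x(f, F) = -8 - 1*(-1) = -8 + 1 = -7)
z(m) = 4/5 - (5 + m)/(5*m) (z(m) = 4/5 - (m + 5)/(5*(m + 0)) = 4/5 - (5 + m)/(5*m))
G*z(x(2, -2)) - 125 = -101*(3/5 - 1/(-7)) - 125 = -101*(3/5 - 1*(-1/7)) - 125 = -101*(3/5 + 1/7) - 125 = -101*26/35 - 125 = -2626/35 - 125 = -7001/35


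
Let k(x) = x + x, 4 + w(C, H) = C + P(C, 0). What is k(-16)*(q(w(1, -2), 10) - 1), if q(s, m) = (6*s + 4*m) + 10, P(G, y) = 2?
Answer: -1376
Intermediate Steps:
w(C, H) = -2 + C (w(C, H) = -4 + (C + 2) = -4 + (2 + C) = -2 + C)
q(s, m) = 10 + 4*m + 6*s (q(s, m) = (4*m + 6*s) + 10 = 10 + 4*m + 6*s)
k(x) = 2*x
k(-16)*(q(w(1, -2), 10) - 1) = (2*(-16))*((10 + 4*10 + 6*(-2 + 1)) - 1) = -32*((10 + 40 + 6*(-1)) - 1) = -32*((10 + 40 - 6) - 1) = -32*(44 - 1) = -32*43 = -1376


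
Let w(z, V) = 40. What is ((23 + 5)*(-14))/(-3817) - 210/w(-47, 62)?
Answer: -78589/15268 ≈ -5.1473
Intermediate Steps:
((23 + 5)*(-14))/(-3817) - 210/w(-47, 62) = ((23 + 5)*(-14))/(-3817) - 210/40 = (28*(-14))*(-1/3817) - 210*1/40 = -392*(-1/3817) - 21/4 = 392/3817 - 21/4 = -78589/15268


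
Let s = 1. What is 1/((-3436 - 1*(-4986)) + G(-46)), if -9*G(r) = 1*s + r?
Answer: 1/1555 ≈ 0.00064309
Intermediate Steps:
G(r) = -1/9 - r/9 (G(r) = -(1*1 + r)/9 = -(1 + r)/9 = -1/9 - r/9)
1/((-3436 - 1*(-4986)) + G(-46)) = 1/((-3436 - 1*(-4986)) + (-1/9 - 1/9*(-46))) = 1/((-3436 + 4986) + (-1/9 + 46/9)) = 1/(1550 + 5) = 1/1555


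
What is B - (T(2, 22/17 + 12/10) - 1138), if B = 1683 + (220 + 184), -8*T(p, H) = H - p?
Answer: 1096521/340 ≈ 3225.1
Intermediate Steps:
T(p, H) = -H/8 + p/8 (T(p, H) = -(H - p)/8 = -H/8 + p/8)
B = 2087 (B = 1683 + 404 = 2087)
B - (T(2, 22/17 + 12/10) - 1138) = 2087 - ((-(22/17 + 12/10)/8 + (1/8)*2) - 1138) = 2087 - ((-(22*(1/17) + 12*(1/10))/8 + 1/4) - 1138) = 2087 - ((-(22/17 + 6/5)/8 + 1/4) - 1138) = 2087 - ((-1/8*212/85 + 1/4) - 1138) = 2087 - ((-53/170 + 1/4) - 1138) = 2087 - (-21/340 - 1138) = 2087 - 1*(-386941/340) = 2087 + 386941/340 = 1096521/340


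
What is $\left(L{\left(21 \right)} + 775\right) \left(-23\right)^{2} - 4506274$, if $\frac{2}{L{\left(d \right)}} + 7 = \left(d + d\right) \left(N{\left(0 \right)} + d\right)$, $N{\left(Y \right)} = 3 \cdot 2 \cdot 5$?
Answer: $- \frac{8745597307}{2135} \approx -4.0963 \cdot 10^{6}$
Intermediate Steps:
$N{\left(Y \right)} = 30$ ($N{\left(Y \right)} = 6 \cdot 5 = 30$)
$L{\left(d \right)} = \frac{2}{-7 + 2 d \left(30 + d\right)}$ ($L{\left(d \right)} = \frac{2}{-7 + \left(d + d\right) \left(30 + d\right)} = \frac{2}{-7 + 2 d \left(30 + d\right)}$)
$\left(L{\left(21 \right)} + 775\right) \left(-23\right)^{2} - 4506274 = \left(\frac{2}{-7 + 2 \cdot 21^{2} + 60 \cdot 21} + 775\right) \left(-23\right)^{2} - 4506274 = \left(\frac{2}{-7 + 2 \cdot 441 + 1260} + 775\right) 529 - 4506274 = \left(\frac{2}{-7 + 882 + 1260} + 775\right) 529 - 4506274 = \left(\frac{2}{2135} + 775\right) 529 - 4506274 = \frac{1654627}{2135} \cdot 529 - 4506274 = \frac{875297683}{2135} - 4506274 = - \frac{8745597307}{2135}$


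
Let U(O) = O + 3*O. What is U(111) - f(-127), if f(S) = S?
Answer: 571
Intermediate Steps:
U(O) = 4*O
U(111) - f(-127) = 4*111 - 1*(-127) = 444 + 127 = 571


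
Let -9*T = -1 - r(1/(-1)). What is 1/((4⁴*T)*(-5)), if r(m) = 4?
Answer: -9/6400 ≈ -0.0014063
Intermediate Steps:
T = 5/9 (T = -(-1 - 1*4)/9 = -(-1 - 4)/9 = -⅑*(-5) = 5/9 ≈ 0.55556)
1/((4⁴*T)*(-5)) = 1/((4⁴*(5/9))*(-5)) = 1/((256*(5/9))*(-5)) = 1/((1280/9)*(-5)) = 1/(-6400/9) = -9/6400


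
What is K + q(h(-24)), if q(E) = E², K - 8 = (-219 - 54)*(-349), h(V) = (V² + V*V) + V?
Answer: 1367669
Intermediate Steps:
h(V) = V + 2*V² (h(V) = (V² + V²) + V = 2*V² + V = V + 2*V²)
K = 95285 (K = 8 + (-219 - 54)*(-349) = 8 - 273*(-349) = 8 + 95277 = 95285)
K + q(h(-24)) = 95285 + (-24*(1 + 2*(-24)))² = 95285 + (-24*(1 - 48))² = 95285 + (-24*(-47))² = 95285 + 1128² = 95285 + 1272384 = 1367669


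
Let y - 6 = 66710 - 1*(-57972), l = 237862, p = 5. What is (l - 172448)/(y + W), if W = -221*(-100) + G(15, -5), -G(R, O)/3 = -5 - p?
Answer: 32707/73409 ≈ 0.44554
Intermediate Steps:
G(R, O) = 30 (G(R, O) = -3*(-5 - 1*5) = -3*(-5 - 5) = -3*(-10) = 30)
y = 124688 (y = 6 + (66710 - 1*(-57972)) = 6 + (66710 + 57972) = 6 + 124682 = 124688)
W = 22130 (W = -221*(-100) + 30 = 22100 + 30 = 22130)
(l - 172448)/(y + W) = (237862 - 172448)/(124688 + 22130) = 65414/146818 = 65414*(1/146818) = 32707/73409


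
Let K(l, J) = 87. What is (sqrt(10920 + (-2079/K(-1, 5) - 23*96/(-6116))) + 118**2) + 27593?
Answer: 41517 + 3*sqrt(2380422596519)/44341 ≈ 41621.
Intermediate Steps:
(sqrt(10920 + (-2079/K(-1, 5) - 23*96/(-6116))) + 118**2) + 27593 = (sqrt(10920 + (-2079/87 - 23*96/(-6116))) + 118**2) + 27593 = (sqrt(10920 + (-2079*1/87 - 2208*(-1/6116))) + 13924) + 27593 = (sqrt(10920 + (-693/29 + 552/1529)) + 13924) + 27593 = (sqrt(10920 - 1043589/44341) + 13924) + 27593 = (sqrt(483160131/44341) + 13924) + 27593 = (3*sqrt(2380422596519)/44341 + 13924) + 27593 = (13924 + 3*sqrt(2380422596519)/44341) + 27593 = 41517 + 3*sqrt(2380422596519)/44341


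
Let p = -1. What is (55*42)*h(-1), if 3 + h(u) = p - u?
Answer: -6930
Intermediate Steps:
h(u) = -4 - u (h(u) = -3 + (-1 - u) = -4 - u)
(55*42)*h(-1) = (55*42)*(-4 - 1*(-1)) = 2310*(-4 + 1) = 2310*(-3) = -6930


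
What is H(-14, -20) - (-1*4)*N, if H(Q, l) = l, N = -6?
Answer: -44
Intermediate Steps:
H(-14, -20) - (-1*4)*N = -20 - (-1*4)*(-6) = -20 - (-4)*(-6) = -20 - 1*24 = -20 - 24 = -44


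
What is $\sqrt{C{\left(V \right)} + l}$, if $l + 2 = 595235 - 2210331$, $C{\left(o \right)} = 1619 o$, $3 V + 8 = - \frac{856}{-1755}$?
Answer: $\frac{i \sqrt{554114331290}}{585} \approx 1272.5 i$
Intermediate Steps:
$V = - \frac{13184}{5265}$ ($V = - \frac{8}{3} + \frac{\left(-856\right) \frac{1}{-1755}}{3} = - \frac{8}{3} + \frac{\left(-856\right) \left(- \frac{1}{1755}\right)}{3} = - \frac{8}{3} + \frac{1}{3} \cdot \frac{856}{1755} = - \frac{8}{3} + \frac{856}{5265} = - \frac{13184}{5265} \approx -2.5041$)
$l = -1615098$ ($l = -2 + \left(595235 - 2210331\right) = -2 - 1615096 = -1615098$)
$\sqrt{C{\left(V \right)} + l} = \sqrt{1619 \left(- \frac{13184}{5265}\right) - 1615098} = \sqrt{- \frac{21344896}{5265} - 1615098} = \sqrt{- \frac{8524835866}{5265}} = \frac{i \sqrt{554114331290}}{585}$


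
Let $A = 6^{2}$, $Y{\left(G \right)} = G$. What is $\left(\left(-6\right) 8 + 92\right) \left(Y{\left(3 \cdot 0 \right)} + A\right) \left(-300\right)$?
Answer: $-475200$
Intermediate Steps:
$A = 36$
$\left(\left(-6\right) 8 + 92\right) \left(Y{\left(3 \cdot 0 \right)} + A\right) \left(-300\right) = \left(\left(-6\right) 8 + 92\right) \left(3 \cdot 0 + 36\right) \left(-300\right) = \left(-48 + 92\right) \left(0 + 36\right) \left(-300\right) = 44 \cdot 36 \left(-300\right) = 1584 \left(-300\right) = -475200$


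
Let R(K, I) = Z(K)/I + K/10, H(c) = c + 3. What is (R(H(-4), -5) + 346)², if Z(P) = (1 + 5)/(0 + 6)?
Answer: 11950849/100 ≈ 1.1951e+5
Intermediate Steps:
H(c) = 3 + c
Z(P) = 1 (Z(P) = 6/6 = 6*(⅙) = 1)
R(K, I) = 1/I + K/10
(R(H(-4), -5) + 346)² = ((1/(-5) + (3 - 4)/10) + 346)² = ((-⅕ + (⅒)*(-1)) + 346)² = ((-⅕ - ⅒) + 346)² = (-3/10 + 346)² = (3457/10)² = 11950849/100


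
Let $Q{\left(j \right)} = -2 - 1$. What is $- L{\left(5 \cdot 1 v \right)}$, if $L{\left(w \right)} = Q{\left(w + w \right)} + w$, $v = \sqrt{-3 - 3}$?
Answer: $3 - 5 i \sqrt{6} \approx 3.0 - 12.247 i$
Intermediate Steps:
$v = i \sqrt{6}$ ($v = \sqrt{-6} = i \sqrt{6} \approx 2.4495 i$)
$Q{\left(j \right)} = -3$
$L{\left(w \right)} = -3 + w$
$- L{\left(5 \cdot 1 v \right)} = - (-3 + 5 \cdot 1 i \sqrt{6}) = - (-3 + 5 i \sqrt{6}) = 3 - 5 i \sqrt{6}$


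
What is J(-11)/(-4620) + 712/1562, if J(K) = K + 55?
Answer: 36599/82005 ≈ 0.44630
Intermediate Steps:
J(K) = 55 + K
J(-11)/(-4620) + 712/1562 = (55 - 11)/(-4620) + 712/1562 = 44*(-1/4620) + 712*(1/1562) = -1/105 + 356/781 = 36599/82005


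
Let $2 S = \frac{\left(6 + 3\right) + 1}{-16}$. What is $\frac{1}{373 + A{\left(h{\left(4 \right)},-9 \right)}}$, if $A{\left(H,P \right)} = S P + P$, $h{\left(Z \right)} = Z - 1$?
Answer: $\frac{16}{5869} \approx 0.0027262$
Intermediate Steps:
$h{\left(Z \right)} = -1 + Z$
$S = - \frac{5}{16}$ ($S = \frac{\left(\left(6 + 3\right) + 1\right) \frac{1}{-16}}{2} = \frac{\left(9 + 1\right) \left(- \frac{1}{16}\right)}{2} = \frac{10 \left(- \frac{1}{16}\right)}{2} = \frac{1}{2} \left(- \frac{5}{8}\right) = - \frac{5}{16} \approx -0.3125$)
$A{\left(H,P \right)} = \frac{11 P}{16}$ ($A{\left(H,P \right)} = - \frac{5 P}{16} + P = \frac{11 P}{16}$)
$\frac{1}{373 + A{\left(h{\left(4 \right)},-9 \right)}} = \frac{1}{373 + \frac{11}{16} \left(-9\right)} = \frac{1}{373 - \frac{99}{16}} = \frac{1}{\frac{5869}{16}} = \frac{16}{5869}$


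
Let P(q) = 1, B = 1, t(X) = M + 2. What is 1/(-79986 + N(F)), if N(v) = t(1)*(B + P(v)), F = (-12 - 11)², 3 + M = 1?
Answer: -1/79986 ≈ -1.2502e-5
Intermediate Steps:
M = -2 (M = -3 + 1 = -2)
t(X) = 0 (t(X) = -2 + 2 = 0)
F = 529 (F = (-23)² = 529)
N(v) = 0 (N(v) = 0*(1 + 1) = 0*2 = 0)
1/(-79986 + N(F)) = 1/(-79986 + 0) = 1/(-79986) = -1/79986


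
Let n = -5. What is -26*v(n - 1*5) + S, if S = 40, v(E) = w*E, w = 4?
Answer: 1080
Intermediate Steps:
v(E) = 4*E
-26*v(n - 1*5) + S = -104*(-5 - 1*5) + 40 = -104*(-5 - 5) + 40 = -104*(-10) + 40 = -26*(-40) + 40 = 1040 + 40 = 1080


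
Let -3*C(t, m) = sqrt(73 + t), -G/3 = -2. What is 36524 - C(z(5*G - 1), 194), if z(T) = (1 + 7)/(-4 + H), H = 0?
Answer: 36524 + sqrt(71)/3 ≈ 36527.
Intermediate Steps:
G = 6 (G = -3*(-2) = 6)
z(T) = -2 (z(T) = (1 + 7)/(-4 + 0) = 8/(-4) = 8*(-1/4) = -2)
C(t, m) = -sqrt(73 + t)/3
36524 - C(z(5*G - 1), 194) = 36524 - (-1)*sqrt(73 - 2)/3 = 36524 - (-1)*sqrt(71)/3 = 36524 + sqrt(71)/3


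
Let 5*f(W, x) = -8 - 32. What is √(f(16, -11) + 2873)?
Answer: √2865 ≈ 53.526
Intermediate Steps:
f(W, x) = -8 (f(W, x) = (-8 - 32)/5 = (⅕)*(-40) = -8)
√(f(16, -11) + 2873) = √(-8 + 2873) = √2865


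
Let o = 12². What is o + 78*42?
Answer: 3420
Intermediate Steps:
o = 144
o + 78*42 = 144 + 78*42 = 144 + 3276 = 3420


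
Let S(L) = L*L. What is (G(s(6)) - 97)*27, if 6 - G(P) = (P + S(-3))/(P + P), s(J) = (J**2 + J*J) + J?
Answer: -128547/52 ≈ -2472.1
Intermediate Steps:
s(J) = J + 2*J**2 (s(J) = (J**2 + J**2) + J = 2*J**2 + J = J + 2*J**2)
S(L) = L**2
G(P) = 6 - (9 + P)/(2*P) (G(P) = 6 - (P + (-3)**2)/(P + P) = 6 - (P + 9)/(2*P) = 6 - (9 + P)*1/(2*P) = 6 - (9 + P)/(2*P))
(G(s(6)) - 97)*27 = ((-9 + 11*(6*(1 + 2*6)))/(2*((6*(1 + 2*6)))) - 97)*27 = ((-9 + 11*(6*(1 + 12)))/(2*((6*(1 + 12)))) - 97)*27 = ((-9 + 11*(6*13))/(2*((6*13))) - 97)*27 = ((1/2)*(-9 + 11*78)/78 - 97)*27 = ((1/2)*(1/78)*(-9 + 858) - 97)*27 = ((1/2)*(1/78)*849 - 97)*27 = (283/52 - 97)*27 = -4761/52*27 = -128547/52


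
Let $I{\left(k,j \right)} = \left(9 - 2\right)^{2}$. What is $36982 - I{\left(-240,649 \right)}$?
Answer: $36933$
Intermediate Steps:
$I{\left(k,j \right)} = 49$ ($I{\left(k,j \right)} = 7^{2} = 49$)
$36982 - I{\left(-240,649 \right)} = 36982 - 49 = 36933$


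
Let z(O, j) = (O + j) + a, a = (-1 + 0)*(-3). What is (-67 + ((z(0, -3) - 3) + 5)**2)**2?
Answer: 3969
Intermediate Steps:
a = 3 (a = -1*(-3) = 3)
z(O, j) = 3 + O + j (z(O, j) = (O + j) + 3 = 3 + O + j)
(-67 + ((z(0, -3) - 3) + 5)**2)**2 = (-67 + (((3 + 0 - 3) - 3) + 5)**2)**2 = (-67 + ((0 - 3) + 5)**2)**2 = (-67 + (-3 + 5)**2)**2 = (-67 + 2**2)**2 = (-67 + 4)**2 = (-63)**2 = 3969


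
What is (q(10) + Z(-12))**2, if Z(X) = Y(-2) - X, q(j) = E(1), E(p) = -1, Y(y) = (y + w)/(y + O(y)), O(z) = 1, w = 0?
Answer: 169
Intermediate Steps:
Y(y) = y/(1 + y) (Y(y) = (y + 0)/(y + 1) = y/(1 + y))
q(j) = -1
Z(X) = 2 - X (Z(X) = -2/(1 - 2) - X = -2/(-1) - X = -2*(-1) - X = 2 - X)
(q(10) + Z(-12))**2 = (-1 + (2 - 1*(-12)))**2 = (-1 + (2 + 12))**2 = (-1 + 14)**2 = 13**2 = 169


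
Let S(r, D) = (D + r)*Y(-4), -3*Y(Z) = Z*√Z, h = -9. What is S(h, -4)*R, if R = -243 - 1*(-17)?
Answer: 23504*I/3 ≈ 7834.7*I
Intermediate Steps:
Y(Z) = -Z^(3/2)/3 (Y(Z) = -Z*√Z/3 = -Z^(3/2)/3)
S(r, D) = 8*I*(D + r)/3 (S(r, D) = (D + r)*(-(-8)*I/3) = (D + r)*(8*I/3) = 8*I*(D + r)/3)
R = -226 (R = -243 + 17 = -226)
S(h, -4)*R = (8*I*(-4 - 9)/3)*(-226) = ((8/3)*I*(-13))*(-226) = -104*I/3*(-226) = 23504*I/3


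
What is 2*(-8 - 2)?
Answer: -20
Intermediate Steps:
2*(-8 - 2) = 2*(-10) = -20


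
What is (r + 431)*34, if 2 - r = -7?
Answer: 14960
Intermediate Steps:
r = 9 (r = 2 - 1*(-7) = 2 + 7 = 9)
(r + 431)*34 = (9 + 431)*34 = 440*34 = 14960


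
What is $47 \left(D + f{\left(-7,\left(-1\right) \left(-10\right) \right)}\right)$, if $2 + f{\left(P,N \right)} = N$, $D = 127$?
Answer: $6345$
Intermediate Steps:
$f{\left(P,N \right)} = -2 + N$
$47 \left(D + f{\left(-7,\left(-1\right) \left(-10\right) \right)}\right) = 47 \left(127 - -8\right) = 47 \left(127 + \left(-2 + 10\right)\right) = 47 \left(127 + 8\right) = 47 \cdot 135 = 6345$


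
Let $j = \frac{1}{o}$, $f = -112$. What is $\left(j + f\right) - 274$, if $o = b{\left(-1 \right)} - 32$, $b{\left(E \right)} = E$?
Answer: $- \frac{12739}{33} \approx -386.03$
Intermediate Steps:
$o = -33$ ($o = -1 - 32 = -33$)
$j = - \frac{1}{33}$ ($j = \frac{1}{-33} = - \frac{1}{33} \approx -0.030303$)
$\left(j + f\right) - 274 = \left(- \frac{1}{33} - 112\right) - 274 = - \frac{3697}{33} - 274 = - \frac{12739}{33}$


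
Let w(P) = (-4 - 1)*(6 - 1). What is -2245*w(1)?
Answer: 56125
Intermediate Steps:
w(P) = -25 (w(P) = -5*5 = -25)
-2245*w(1) = -2245*(-25) = 56125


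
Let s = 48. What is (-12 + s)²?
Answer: 1296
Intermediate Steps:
(-12 + s)² = (-12 + 48)² = 36² = 1296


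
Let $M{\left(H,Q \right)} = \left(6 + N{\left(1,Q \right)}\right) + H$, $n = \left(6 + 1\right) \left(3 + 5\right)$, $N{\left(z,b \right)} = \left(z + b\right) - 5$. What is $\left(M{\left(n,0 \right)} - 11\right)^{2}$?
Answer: $2209$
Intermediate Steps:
$N{\left(z,b \right)} = -5 + b + z$ ($N{\left(z,b \right)} = \left(b + z\right) - 5 = -5 + b + z$)
$n = 56$ ($n = 7 \cdot 8 = 56$)
$M{\left(H,Q \right)} = 2 + H + Q$ ($M{\left(H,Q \right)} = \left(6 + \left(-5 + Q + 1\right)\right) + H = \left(6 + \left(-4 + Q\right)\right) + H = \left(2 + Q\right) + H = 2 + H + Q$)
$\left(M{\left(n,0 \right)} - 11\right)^{2} = \left(\left(2 + 56 + 0\right) - 11\right)^{2} = \left(58 - 11\right)^{2} = 47^{2} = 2209$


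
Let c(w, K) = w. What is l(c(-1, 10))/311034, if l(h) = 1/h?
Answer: -1/311034 ≈ -3.2151e-6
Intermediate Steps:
l(c(-1, 10))/311034 = 1/(-1*311034) = -1*1/311034 = -1/311034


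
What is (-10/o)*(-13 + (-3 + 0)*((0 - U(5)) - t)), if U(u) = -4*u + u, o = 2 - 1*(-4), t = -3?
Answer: 335/3 ≈ 111.67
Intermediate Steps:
o = 6 (o = 2 + 4 = 6)
U(u) = -3*u
(-10/o)*(-13 + (-3 + 0)*((0 - U(5)) - t)) = (-10/6)*(-13 + (-3 + 0)*((0 - (-3)*5) - 1*(-3))) = (-10*1/6)*(-13 - 3*((0 - 1*(-15)) + 3)) = -5*(-13 - 3*((0 + 15) + 3))/3 = -5*(-13 - 3*(15 + 3))/3 = -5*(-13 - 3*18)/3 = -5*(-13 - 54)/3 = -5/3*(-67) = 335/3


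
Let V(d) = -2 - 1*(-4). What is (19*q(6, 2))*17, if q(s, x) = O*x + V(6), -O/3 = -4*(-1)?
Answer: -7106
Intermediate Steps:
V(d) = 2 (V(d) = -2 + 4 = 2)
O = -12 (O = -(-12)*(-1) = -3*4 = -12)
q(s, x) = 2 - 12*x (q(s, x) = -12*x + 2 = 2 - 12*x)
(19*q(6, 2))*17 = (19*(2 - 12*2))*17 = (19*(2 - 24))*17 = (19*(-22))*17 = -418*17 = -7106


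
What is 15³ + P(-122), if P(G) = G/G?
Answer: 3376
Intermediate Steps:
P(G) = 1
15³ + P(-122) = 15³ + 1 = 3375 + 1 = 3376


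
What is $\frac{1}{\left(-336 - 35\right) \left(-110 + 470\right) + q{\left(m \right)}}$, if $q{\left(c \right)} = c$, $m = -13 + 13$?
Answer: $- \frac{1}{133560} \approx -7.4873 \cdot 10^{-6}$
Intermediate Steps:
$m = 0$
$\frac{1}{\left(-336 - 35\right) \left(-110 + 470\right) + q{\left(m \right)}} = \frac{1}{\left(-336 - 35\right) \left(-110 + 470\right) + 0} = \frac{1}{\left(-371\right) 360 + 0} = \frac{1}{-133560 + 0} = \frac{1}{-133560} = - \frac{1}{133560}$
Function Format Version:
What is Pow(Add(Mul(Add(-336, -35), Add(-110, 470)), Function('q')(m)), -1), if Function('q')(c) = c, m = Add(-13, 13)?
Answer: Rational(-1, 133560) ≈ -7.4873e-6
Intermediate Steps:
m = 0
Pow(Add(Mul(Add(-336, -35), Add(-110, 470)), Function('q')(m)), -1) = Pow(Add(Mul(Add(-336, -35), Add(-110, 470)), 0), -1) = Pow(Add(Mul(-371, 360), 0), -1) = Pow(Add(-133560, 0), -1) = Pow(-133560, -1) = Rational(-1, 133560)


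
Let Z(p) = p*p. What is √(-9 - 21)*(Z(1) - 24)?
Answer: -23*I*√30 ≈ -125.98*I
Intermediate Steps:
Z(p) = p²
√(-9 - 21)*(Z(1) - 24) = √(-9 - 21)*(1² - 24) = √(-30)*(1 - 24) = (I*√30)*(-23) = -23*I*√30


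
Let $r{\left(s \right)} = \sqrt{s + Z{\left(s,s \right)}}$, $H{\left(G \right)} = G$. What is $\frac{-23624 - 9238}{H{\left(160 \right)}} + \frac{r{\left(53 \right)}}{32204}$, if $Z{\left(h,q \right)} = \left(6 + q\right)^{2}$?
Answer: $- \frac{16431}{80} + \frac{\sqrt{3534}}{32204} \approx -205.39$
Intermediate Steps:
$r{\left(s \right)} = \sqrt{s + \left(6 + s\right)^{2}}$
$\frac{-23624 - 9238}{H{\left(160 \right)}} + \frac{r{\left(53 \right)}}{32204} = \frac{-23624 - 9238}{160} + \frac{\sqrt{53 + \left(6 + 53\right)^{2}}}{32204} = \left(-23624 - 9238\right) \frac{1}{160} + \sqrt{53 + 59^{2}} \cdot \frac{1}{32204} = \left(-32862\right) \frac{1}{160} + \sqrt{53 + 3481} \cdot \frac{1}{32204} = - \frac{16431}{80} + \sqrt{3534} \cdot \frac{1}{32204} = - \frac{16431}{80} + \frac{\sqrt{3534}}{32204}$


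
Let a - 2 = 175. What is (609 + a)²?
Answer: 617796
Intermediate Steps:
a = 177 (a = 2 + 175 = 177)
(609 + a)² = (609 + 177)² = 786² = 617796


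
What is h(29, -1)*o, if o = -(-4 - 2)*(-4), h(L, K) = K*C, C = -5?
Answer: -120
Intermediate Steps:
h(L, K) = -5*K (h(L, K) = K*(-5) = -5*K)
o = -24 (o = -(-6)*(-4) = -1*24 = -24)
h(29, -1)*o = -5*(-1)*(-24) = 5*(-24) = -120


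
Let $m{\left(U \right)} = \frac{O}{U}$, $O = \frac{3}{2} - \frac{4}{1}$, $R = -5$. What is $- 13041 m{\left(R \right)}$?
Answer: $- \frac{13041}{2} \approx -6520.5$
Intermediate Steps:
$O = - \frac{5}{2}$ ($O = 3 \cdot \frac{1}{2} - 4 = \frac{3}{2} - 4 = - \frac{5}{2} \approx -2.5$)
$m{\left(U \right)} = - \frac{5}{2 U}$
$- 13041 m{\left(R \right)} = - 13041 \left(- \frac{5}{2 \left(-5\right)}\right) = - 13041 \left(\left(- \frac{5}{2}\right) \left(- \frac{1}{5}\right)\right) = \left(-13041\right) \frac{1}{2} = - \frac{13041}{2}$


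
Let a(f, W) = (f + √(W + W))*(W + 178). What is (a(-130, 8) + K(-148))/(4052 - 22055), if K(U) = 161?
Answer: 23275/18003 ≈ 1.2928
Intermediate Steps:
a(f, W) = (178 + W)*(f + √2*√W) (a(f, W) = (f + √(2*W))*(178 + W) = (f + √2*√W)*(178 + W) = (178 + W)*(f + √2*√W))
(a(-130, 8) + K(-148))/(4052 - 22055) = ((178*(-130) + 8*(-130) + √2*8^(3/2) + 178*√2*√8) + 161)/(4052 - 22055) = ((-23140 - 1040 + √2*(16*√2) + 178*√2*(2*√2)) + 161)/(-18003) = ((-23140 - 1040 + 32 + 712) + 161)*(-1/18003) = (-23436 + 161)*(-1/18003) = -23275*(-1/18003) = 23275/18003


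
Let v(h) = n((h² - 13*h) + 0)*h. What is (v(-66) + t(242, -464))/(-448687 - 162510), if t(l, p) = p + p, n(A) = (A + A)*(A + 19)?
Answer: 3601602712/611197 ≈ 5892.7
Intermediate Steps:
n(A) = 2*A*(19 + A) (n(A) = (2*A)*(19 + A) = 2*A*(19 + A))
v(h) = 2*h*(h² - 13*h)*(19 + h² - 13*h) (v(h) = (2*((h² - 13*h) + 0)*(19 + ((h² - 13*h) + 0)))*h = (2*(h² - 13*h)*(19 + (h² - 13*h)))*h = (2*(h² - 13*h)*(19 + h² - 13*h))*h = 2*h*(h² - 13*h)*(19 + h² - 13*h))
t(l, p) = 2*p
(v(-66) + t(242, -464))/(-448687 - 162510) = (2*(-66)²*(-13 - 66)*(19 - 66*(-13 - 66)) + 2*(-464))/(-448687 - 162510) = (2*4356*(-79)*(19 - 66*(-79)) - 928)/(-611197) = (2*4356*(-79)*(19 + 5214) - 928)*(-1/611197) = (2*4356*(-79)*5233 - 928)*(-1/611197) = (-3601601784 - 928)*(-1/611197) = -3601602712*(-1/611197) = 3601602712/611197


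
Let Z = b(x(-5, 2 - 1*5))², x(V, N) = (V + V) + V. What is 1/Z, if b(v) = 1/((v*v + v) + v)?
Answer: 38025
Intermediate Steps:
x(V, N) = 3*V (x(V, N) = 2*V + V = 3*V)
b(v) = 1/(v² + 2*v) (b(v) = 1/((v² + v) + v) = 1/((v + v²) + v) = 1/(v² + 2*v))
Z = 1/38025 (Z = (1/(((3*(-5)))*(2 + 3*(-5))))² = (1/((-15)*(2 - 15)))² = (-1/15/(-13))² = (-1/15*(-1/13))² = (1/195)² = 1/38025 ≈ 2.6298e-5)
1/Z = 1/(1/38025) = 38025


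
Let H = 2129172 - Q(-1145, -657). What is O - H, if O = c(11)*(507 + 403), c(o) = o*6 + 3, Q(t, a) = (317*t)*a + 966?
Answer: 236402589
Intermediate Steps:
Q(t, a) = 966 + 317*a*t (Q(t, a) = 317*a*t + 966 = 966 + 317*a*t)
c(o) = 3 + 6*o (c(o) = 6*o + 3 = 3 + 6*o)
H = -236339799 (H = 2129172 - (966 + 317*(-657)*(-1145)) = 2129172 - (966 + 238468005) = 2129172 - 1*238468971 = 2129172 - 238468971 = -236339799)
O = 62790 (O = (3 + 6*11)*(507 + 403) = (3 + 66)*910 = 69*910 = 62790)
O - H = 62790 - 1*(-236339799) = 62790 + 236339799 = 236402589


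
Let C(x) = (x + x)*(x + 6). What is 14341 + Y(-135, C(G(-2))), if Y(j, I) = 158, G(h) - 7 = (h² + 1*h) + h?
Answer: 14499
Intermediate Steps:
G(h) = 7 + h² + 2*h (G(h) = 7 + ((h² + 1*h) + h) = 7 + ((h² + h) + h) = 7 + ((h + h²) + h) = 7 + (h² + 2*h) = 7 + h² + 2*h)
C(x) = 2*x*(6 + x) (C(x) = (2*x)*(6 + x) = 2*x*(6 + x))
14341 + Y(-135, C(G(-2))) = 14341 + 158 = 14499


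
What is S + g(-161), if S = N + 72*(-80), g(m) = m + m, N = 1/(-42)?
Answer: -255445/42 ≈ -6082.0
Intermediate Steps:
N = -1/42 ≈ -0.023810
g(m) = 2*m
S = -241921/42 (S = -1/42 + 72*(-80) = -1/42 - 5760 = -241921/42 ≈ -5760.0)
S + g(-161) = -241921/42 + 2*(-161) = -241921/42 - 322 = -255445/42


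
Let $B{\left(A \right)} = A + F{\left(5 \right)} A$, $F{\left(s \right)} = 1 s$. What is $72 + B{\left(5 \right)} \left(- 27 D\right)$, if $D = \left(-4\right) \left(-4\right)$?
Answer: $-12888$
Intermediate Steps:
$F{\left(s \right)} = s$
$B{\left(A \right)} = 6 A$ ($B{\left(A \right)} = A + 5 A = 6 A$)
$D = 16$
$72 + B{\left(5 \right)} \left(- 27 D\right) = 72 + 6 \cdot 5 \left(\left(-27\right) 16\right) = 72 + 30 \left(-432\right) = 72 - 12960 = -12888$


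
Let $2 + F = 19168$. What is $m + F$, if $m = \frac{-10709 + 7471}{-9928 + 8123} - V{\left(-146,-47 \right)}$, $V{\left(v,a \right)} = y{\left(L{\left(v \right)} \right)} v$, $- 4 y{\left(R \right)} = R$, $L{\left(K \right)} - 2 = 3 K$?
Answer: $\frac{63322638}{1805} \approx 35082.0$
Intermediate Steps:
$F = 19166$ ($F = -2 + 19168 = 19166$)
$L{\left(K \right)} = 2 + 3 K$
$y{\left(R \right)} = - \frac{R}{4}$
$V{\left(v,a \right)} = v \left(- \frac{1}{2} - \frac{3 v}{4}\right)$ ($V{\left(v,a \right)} = - \frac{2 + 3 v}{4} v = \left(- \frac{1}{2} - \frac{3 v}{4}\right) v = v \left(- \frac{1}{2} - \frac{3 v}{4}\right)$)
$m = \frac{28728008}{1805}$ ($m = \frac{-10709 + 7471}{-9928 + 8123} - \frac{1}{4} \left(-146\right) \left(-2 - -438\right) = - \frac{3238}{-1805} - \frac{1}{4} \left(-146\right) \left(-2 + 438\right) = \left(-3238\right) \left(- \frac{1}{1805}\right) - \frac{1}{4} \left(-146\right) 436 = \frac{3238}{1805} - -15914 = \frac{3238}{1805} + 15914 = \frac{28728008}{1805} \approx 15916.0$)
$m + F = \frac{28728008}{1805} + 19166 = \frac{63322638}{1805}$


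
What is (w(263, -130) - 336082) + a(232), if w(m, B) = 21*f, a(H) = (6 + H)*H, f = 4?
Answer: -280782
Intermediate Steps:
a(H) = H*(6 + H)
w(m, B) = 84 (w(m, B) = 21*4 = 84)
(w(263, -130) - 336082) + a(232) = (84 - 336082) + 232*(6 + 232) = -335998 + 232*238 = -335998 + 55216 = -280782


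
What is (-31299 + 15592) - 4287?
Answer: -19994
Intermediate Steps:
(-31299 + 15592) - 4287 = -15707 - 4287 = -19994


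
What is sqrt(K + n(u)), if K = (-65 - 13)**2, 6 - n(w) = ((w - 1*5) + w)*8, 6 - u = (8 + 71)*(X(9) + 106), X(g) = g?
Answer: sqrt(151394) ≈ 389.09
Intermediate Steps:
u = -9079 (u = 6 - (8 + 71)*(9 + 106) = 6 - 79*115 = 6 - 1*9085 = 6 - 9085 = -9079)
n(w) = 46 - 16*w (n(w) = 6 - ((w - 1*5) + w)*8 = 6 - ((w - 5) + w)*8 = 6 - ((-5 + w) + w)*8 = 6 - (-5 + 2*w)*8 = 6 - (-40 + 16*w) = 6 + (40 - 16*w) = 46 - 16*w)
K = 6084 (K = (-78)**2 = 6084)
sqrt(K + n(u)) = sqrt(6084 + (46 - 16*(-9079))) = sqrt(6084 + (46 + 145264)) = sqrt(6084 + 145310) = sqrt(151394)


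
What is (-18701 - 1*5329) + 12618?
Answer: -11412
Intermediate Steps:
(-18701 - 1*5329) + 12618 = (-18701 - 5329) + 12618 = -24030 + 12618 = -11412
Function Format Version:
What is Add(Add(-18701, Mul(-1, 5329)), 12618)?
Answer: -11412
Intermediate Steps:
Add(Add(-18701, Mul(-1, 5329)), 12618) = Add(Add(-18701, -5329), 12618) = Add(-24030, 12618) = -11412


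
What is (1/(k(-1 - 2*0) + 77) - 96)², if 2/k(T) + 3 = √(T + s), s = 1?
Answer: 483164361/52441 ≈ 9213.5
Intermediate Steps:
k(T) = 2/(-3 + √(1 + T)) (k(T) = 2/(-3 + √(T + 1)) = 2/(-3 + √(1 + T)))
(1/(k(-1 - 2*0) + 77) - 96)² = (1/(2/(-3 + √(1 + (-1 - 2*0))) + 77) - 96)² = (1/(2/(-3 + √(1 + (-1 + 0))) + 77) - 96)² = (1/(2/(-3 + √(1 - 1)) + 77) - 96)² = (1/(2/(-3 + √0) + 77) - 96)² = (1/(2/(-3 + 0) + 77) - 96)² = (1/(2/(-3) + 77) - 96)² = (1/(2*(-⅓) + 77) - 96)² = (1/(-⅔ + 77) - 96)² = (1/(229/3) - 96)² = (3/229 - 96)² = (-21981/229)² = 483164361/52441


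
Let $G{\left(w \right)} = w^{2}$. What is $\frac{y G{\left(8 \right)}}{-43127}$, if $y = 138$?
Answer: $- \frac{8832}{43127} \approx -0.20479$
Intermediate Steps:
$\frac{y G{\left(8 \right)}}{-43127} = \frac{138 \cdot 8^{2}}{-43127} = 138 \cdot 64 \left(- \frac{1}{43127}\right) = 8832 \left(- \frac{1}{43127}\right) = - \frac{8832}{43127}$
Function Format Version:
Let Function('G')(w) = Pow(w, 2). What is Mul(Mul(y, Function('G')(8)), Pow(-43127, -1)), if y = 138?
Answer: Rational(-8832, 43127) ≈ -0.20479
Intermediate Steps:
Mul(Mul(y, Function('G')(8)), Pow(-43127, -1)) = Mul(Mul(138, Pow(8, 2)), Pow(-43127, -1)) = Mul(Mul(138, 64), Rational(-1, 43127)) = Mul(8832, Rational(-1, 43127)) = Rational(-8832, 43127)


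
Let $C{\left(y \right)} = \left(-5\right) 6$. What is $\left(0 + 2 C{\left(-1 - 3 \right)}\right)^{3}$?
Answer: $-216000$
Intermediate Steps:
$C{\left(y \right)} = -30$
$\left(0 + 2 C{\left(-1 - 3 \right)}\right)^{3} = \left(0 + 2 \left(-30\right)\right)^{3} = \left(0 - 60\right)^{3} = \left(-60\right)^{3} = -216000$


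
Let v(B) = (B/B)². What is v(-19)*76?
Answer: 76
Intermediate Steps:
v(B) = 1 (v(B) = 1² = 1)
v(-19)*76 = 1*76 = 76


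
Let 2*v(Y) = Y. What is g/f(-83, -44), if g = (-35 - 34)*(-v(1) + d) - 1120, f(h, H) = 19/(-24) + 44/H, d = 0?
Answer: 26052/43 ≈ 605.86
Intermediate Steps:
v(Y) = Y/2
f(h, H) = -19/24 + 44/H (f(h, H) = 19*(-1/24) + 44/H = -19/24 + 44/H)
g = -2171/2 (g = (-35 - 34)*(-1/2 + 0) - 1120 = -69*(-1*1/2 + 0) - 1120 = -69*(-1/2 + 0) - 1120 = -69*(-1/2) - 1120 = 69/2 - 1120 = -2171/2 ≈ -1085.5)
g/f(-83, -44) = -2171/(2*(-19/24 + 44/(-44))) = -2171/(2*(-19/24 + 44*(-1/44))) = -2171/(2*(-19/24 - 1)) = -2171/(2*(-43/24)) = -2171/2*(-24/43) = 26052/43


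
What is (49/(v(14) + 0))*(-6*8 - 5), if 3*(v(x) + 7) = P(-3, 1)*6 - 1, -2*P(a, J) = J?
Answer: 7791/25 ≈ 311.64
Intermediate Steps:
P(a, J) = -J/2
v(x) = -25/3 (v(x) = -7 + (-½*1*6 - 1)/3 = -7 + (-½*6 - 1)/3 = -7 + (-3 - 1)/3 = -7 + (⅓)*(-4) = -7 - 4/3 = -25/3)
(49/(v(14) + 0))*(-6*8 - 5) = (49/(-25/3 + 0))*(-6*8 - 5) = (49/(-25/3))*(-48 - 5) = -3/25*49*(-53) = -147/25*(-53) = 7791/25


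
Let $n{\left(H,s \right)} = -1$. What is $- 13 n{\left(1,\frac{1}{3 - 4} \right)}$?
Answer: $13$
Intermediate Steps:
$- 13 n{\left(1,\frac{1}{3 - 4} \right)} = \left(-13\right) \left(-1\right) = 13$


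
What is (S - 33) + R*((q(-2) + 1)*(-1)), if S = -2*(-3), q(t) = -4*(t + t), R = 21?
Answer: -384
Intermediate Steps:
q(t) = -8*t
S = 6
(S - 33) + R*((q(-2) + 1)*(-1)) = (6 - 33) + 21*((-8*(-2) + 1)*(-1)) = -27 + 21*((16 + 1)*(-1)) = -27 + 21*(17*(-1)) = -27 + 21*(-17) = -27 - 357 = -384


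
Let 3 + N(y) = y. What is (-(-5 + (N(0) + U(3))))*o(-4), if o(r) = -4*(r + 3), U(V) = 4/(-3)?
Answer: 112/3 ≈ 37.333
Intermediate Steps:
U(V) = -4/3 (U(V) = 4*(-1/3) = -4/3)
N(y) = -3 + y
o(r) = -12 - 4*r (o(r) = -4*(3 + r) = -12 - 4*r)
(-(-5 + (N(0) + U(3))))*o(-4) = (-(-5 + ((-3 + 0) - 4/3)))*(-12 - 4*(-4)) = (-(-5 + (-3 - 4/3)))*(-12 + 16) = -(-5 - 13/3)*4 = -1*(-28/3)*4 = (28/3)*4 = 112/3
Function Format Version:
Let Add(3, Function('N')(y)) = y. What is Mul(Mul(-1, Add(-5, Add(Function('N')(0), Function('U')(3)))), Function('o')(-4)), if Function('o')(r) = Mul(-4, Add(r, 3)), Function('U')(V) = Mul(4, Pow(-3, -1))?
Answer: Rational(112, 3) ≈ 37.333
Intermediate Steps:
Function('U')(V) = Rational(-4, 3) (Function('U')(V) = Mul(4, Rational(-1, 3)) = Rational(-4, 3))
Function('N')(y) = Add(-3, y)
Function('o')(r) = Add(-12, Mul(-4, r)) (Function('o')(r) = Mul(-4, Add(3, r)) = Add(-12, Mul(-4, r)))
Mul(Mul(-1, Add(-5, Add(Function('N')(0), Function('U')(3)))), Function('o')(-4)) = Mul(Mul(-1, Add(-5, Add(Add(-3, 0), Rational(-4, 3)))), Add(-12, Mul(-4, -4))) = Mul(Mul(-1, Add(-5, Add(-3, Rational(-4, 3)))), Add(-12, 16)) = Mul(Mul(-1, Add(-5, Rational(-13, 3))), 4) = Mul(Mul(-1, Rational(-28, 3)), 4) = Mul(Rational(28, 3), 4) = Rational(112, 3)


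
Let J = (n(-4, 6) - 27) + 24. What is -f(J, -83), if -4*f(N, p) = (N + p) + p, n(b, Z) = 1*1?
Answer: -42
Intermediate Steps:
n(b, Z) = 1
J = -2 (J = (1 - 27) + 24 = -26 + 24 = -2)
f(N, p) = -p/2 - N/4 (f(N, p) = -((N + p) + p)/4 = -(N + 2*p)/4 = -p/2 - N/4)
-f(J, -83) = -(-1/2*(-83) - 1/4*(-2)) = -(83/2 + 1/2) = -1*42 = -42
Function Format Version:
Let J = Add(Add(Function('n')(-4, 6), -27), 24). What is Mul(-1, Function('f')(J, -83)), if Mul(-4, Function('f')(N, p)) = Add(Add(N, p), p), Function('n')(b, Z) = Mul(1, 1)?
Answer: -42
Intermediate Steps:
Function('n')(b, Z) = 1
J = -2 (J = Add(Add(1, -27), 24) = Add(-26, 24) = -2)
Function('f')(N, p) = Add(Mul(Rational(-1, 2), p), Mul(Rational(-1, 4), N)) (Function('f')(N, p) = Mul(Rational(-1, 4), Add(Add(N, p), p)) = Mul(Rational(-1, 4), Add(N, Mul(2, p))) = Add(Mul(Rational(-1, 2), p), Mul(Rational(-1, 4), N)))
Mul(-1, Function('f')(J, -83)) = Mul(-1, Add(Mul(Rational(-1, 2), -83), Mul(Rational(-1, 4), -2))) = Mul(-1, Add(Rational(83, 2), Rational(1, 2))) = Mul(-1, 42) = -42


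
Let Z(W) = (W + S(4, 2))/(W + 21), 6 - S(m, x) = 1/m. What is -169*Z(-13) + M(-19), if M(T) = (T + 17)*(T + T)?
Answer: 7333/32 ≈ 229.16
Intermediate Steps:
S(m, x) = 6 - 1/m
Z(W) = (23/4 + W)/(21 + W) (Z(W) = (W + (6 - 1/4))/(W + 21) = (W + (6 - 1*¼))/(21 + W) = (W + (6 - ¼))/(21 + W) = (W + 23/4)/(21 + W) = (23/4 + W)/(21 + W))
M(T) = 2*T*(17 + T) (M(T) = (17 + T)*(2*T) = 2*T*(17 + T))
-169*Z(-13) + M(-19) = -169*(23/4 - 13)/(21 - 13) + 2*(-19)*(17 - 19) = -169*(-29)/(8*4) + 2*(-19)*(-2) = -169*(-29)/(8*4) + 76 = -169*(-29/32) + 76 = 4901/32 + 76 = 7333/32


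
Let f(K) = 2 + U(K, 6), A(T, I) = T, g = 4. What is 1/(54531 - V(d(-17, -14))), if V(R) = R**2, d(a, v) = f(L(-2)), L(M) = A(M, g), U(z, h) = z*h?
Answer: 1/54431 ≈ 1.8372e-5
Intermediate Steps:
U(z, h) = h*z
L(M) = M
f(K) = 2 + 6*K
d(a, v) = -10 (d(a, v) = 2 + 6*(-2) = 2 - 12 = -10)
1/(54531 - V(d(-17, -14))) = 1/(54531 - 1*(-10)**2) = 1/(54531 - 1*100) = 1/(54531 - 100) = 1/54431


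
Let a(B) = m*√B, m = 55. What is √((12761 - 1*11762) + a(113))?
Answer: √(999 + 55*√113) ≈ 39.795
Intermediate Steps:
a(B) = 55*√B
√((12761 - 1*11762) + a(113)) = √((12761 - 1*11762) + 55*√113) = √((12761 - 11762) + 55*√113) = √(999 + 55*√113)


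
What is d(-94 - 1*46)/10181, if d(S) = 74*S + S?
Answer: -10500/10181 ≈ -1.0313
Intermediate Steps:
d(S) = 75*S
d(-94 - 1*46)/10181 = (75*(-94 - 1*46))/10181 = (75*(-94 - 46))*(1/10181) = (75*(-140))*(1/10181) = -10500*1/10181 = -10500/10181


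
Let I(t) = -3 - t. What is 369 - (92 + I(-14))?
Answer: 266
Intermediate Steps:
369 - (92 + I(-14)) = 369 - (92 + (-3 - 1*(-14))) = 369 - (92 + (-3 + 14)) = 369 - (92 + 11) = 369 - 1*103 = 369 - 103 = 266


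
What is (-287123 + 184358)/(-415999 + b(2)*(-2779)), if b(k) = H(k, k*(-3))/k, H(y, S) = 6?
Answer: 102765/424336 ≈ 0.24218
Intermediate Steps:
b(k) = 6/k
(-287123 + 184358)/(-415999 + b(2)*(-2779)) = (-287123 + 184358)/(-415999 + (6/2)*(-2779)) = -102765/(-415999 + (6*(1/2))*(-2779)) = -102765/(-415999 + 3*(-2779)) = -102765/(-415999 - 8337) = -102765/(-424336) = -102765*(-1/424336) = 102765/424336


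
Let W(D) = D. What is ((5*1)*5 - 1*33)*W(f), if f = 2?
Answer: -16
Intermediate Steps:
((5*1)*5 - 1*33)*W(f) = ((5*1)*5 - 1*33)*2 = (5*5 - 33)*2 = (25 - 33)*2 = -8*2 = -16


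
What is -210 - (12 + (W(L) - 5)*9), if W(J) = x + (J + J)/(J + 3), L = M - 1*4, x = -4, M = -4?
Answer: -849/5 ≈ -169.80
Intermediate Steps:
L = -8 (L = -4 - 1*4 = -4 - 4 = -8)
W(J) = -4 + 2*J/(3 + J) (W(J) = -4 + (J + J)/(J + 3) = -4 + (2*J)/(3 + J) = -4 + 2*J/(3 + J))
-210 - (12 + (W(L) - 5)*9) = -210 - (12 + (2*(-6 - 1*(-8))/(3 - 8) - 5)*9) = -210 - (12 + (2*(-6 + 8)/(-5) - 5)*9) = -210 - (12 + (2*(-⅕)*2 - 5)*9) = -210 - (12 + (-⅘ - 5)*9) = -210 - (12 - 29/5*9) = -210 - (12 - 261/5) = -210 - 1*(-201/5) = -210 + 201/5 = -849/5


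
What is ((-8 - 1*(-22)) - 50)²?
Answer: 1296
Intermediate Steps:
((-8 - 1*(-22)) - 50)² = ((-8 + 22) - 50)² = (14 - 50)² = (-36)² = 1296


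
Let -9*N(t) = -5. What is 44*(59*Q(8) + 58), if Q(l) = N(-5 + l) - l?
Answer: -150964/9 ≈ -16774.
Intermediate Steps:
N(t) = 5/9 (N(t) = -⅑*(-5) = 5/9)
Q(l) = 5/9 - l
44*(59*Q(8) + 58) = 44*(59*(5/9 - 1*8) + 58) = 44*(59*(5/9 - 8) + 58) = 44*(59*(-67/9) + 58) = 44*(-3953/9 + 58) = 44*(-3431/9) = -150964/9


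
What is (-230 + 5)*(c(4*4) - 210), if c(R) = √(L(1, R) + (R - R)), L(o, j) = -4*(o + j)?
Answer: 47250 - 450*I*√17 ≈ 47250.0 - 1855.4*I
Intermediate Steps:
L(o, j) = -4*j - 4*o (L(o, j) = -4*(j + o) = -4*j - 4*o)
c(R) = √(-4 - 4*R) (c(R) = √((-4*R - 4*1) + (R - R)) = √((-4*R - 4) + 0) = √((-4 - 4*R) + 0) = √(-4 - 4*R))
(-230 + 5)*(c(4*4) - 210) = (-230 + 5)*(2*√(-1 - 4*4) - 210) = -225*(2*√(-1 - 1*16) - 210) = -225*(2*√(-1 - 16) - 210) = -225*(2*√(-17) - 210) = -225*(2*(I*√17) - 210) = -225*(2*I*√17 - 210) = -225*(-210 + 2*I*√17) = 47250 - 450*I*√17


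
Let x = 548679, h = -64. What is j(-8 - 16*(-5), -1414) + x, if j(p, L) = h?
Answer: 548615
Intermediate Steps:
j(p, L) = -64
j(-8 - 16*(-5), -1414) + x = -64 + 548679 = 548615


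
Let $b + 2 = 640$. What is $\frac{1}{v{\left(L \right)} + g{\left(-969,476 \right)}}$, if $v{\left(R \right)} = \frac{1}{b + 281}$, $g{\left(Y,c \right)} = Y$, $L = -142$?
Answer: $- \frac{919}{890510} \approx -0.001032$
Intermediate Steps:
$b = 638$ ($b = -2 + 640 = 638$)
$v{\left(R \right)} = \frac{1}{919}$ ($v{\left(R \right)} = \frac{1}{638 + 281} = \frac{1}{919}$)
$\frac{1}{v{\left(L \right)} + g{\left(-969,476 \right)}} = \frac{1}{\frac{1}{919} - 969} = \frac{1}{- \frac{890510}{919}} = - \frac{919}{890510}$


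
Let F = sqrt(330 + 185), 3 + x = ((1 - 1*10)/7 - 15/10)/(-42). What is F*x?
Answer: -575*sqrt(515)/196 ≈ -66.576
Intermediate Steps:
x = -575/196 (x = -3 + ((1 - 1*10)/7 - 15/10)/(-42) = -3 + ((1 - 10)*(1/7) - 15*1/10)*(-1/42) = -3 + (-9*1/7 - 3/2)*(-1/42) = -3 + (-9/7 - 3/2)*(-1/42) = -3 - 39/14*(-1/42) = -3 + 13/196 = -575/196 ≈ -2.9337)
F = sqrt(515) ≈ 22.694
F*x = sqrt(515)*(-575/196) = -575*sqrt(515)/196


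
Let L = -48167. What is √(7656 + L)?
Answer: I*√40511 ≈ 201.27*I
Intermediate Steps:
√(7656 + L) = √(7656 - 48167) = √(-40511) = I*√40511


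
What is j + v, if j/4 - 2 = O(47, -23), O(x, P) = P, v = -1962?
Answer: -2046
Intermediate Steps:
j = -84 (j = 8 + 4*(-23) = 8 - 92 = -84)
j + v = -84 - 1962 = -2046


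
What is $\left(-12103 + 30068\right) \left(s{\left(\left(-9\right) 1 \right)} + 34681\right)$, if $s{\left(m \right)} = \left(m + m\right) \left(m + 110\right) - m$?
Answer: $590545480$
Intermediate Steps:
$s{\left(m \right)} = - m + 2 m \left(110 + m\right)$ ($s{\left(m \right)} = 2 m \left(110 + m\right) - m = - m + 2 m \left(110 + m\right)$)
$\left(-12103 + 30068\right) \left(s{\left(\left(-9\right) 1 \right)} + 34681\right) = \left(-12103 + 30068\right) \left(\left(-9\right) 1 \left(219 + 2 \left(\left(-9\right) 1\right)\right) + 34681\right) = 17965 \left(- 9 \left(219 + 2 \left(-9\right)\right) + 34681\right) = 17965 \left(- 9 \left(219 - 18\right) + 34681\right) = 17965 \left(\left(-9\right) 201 + 34681\right) = 17965 \left(-1809 + 34681\right) = 17965 \cdot 32872 = 590545480$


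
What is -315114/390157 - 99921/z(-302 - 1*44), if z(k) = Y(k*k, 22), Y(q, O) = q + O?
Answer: -4037684091/2458769414 ≈ -1.6422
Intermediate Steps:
Y(q, O) = O + q
z(k) = 22 + k² (z(k) = 22 + k*k = 22 + k²)
-315114/390157 - 99921/z(-302 - 1*44) = -315114/390157 - 99921/(22 + (-302 - 1*44)²) = -315114*1/390157 - 99921/(22 + (-302 - 44)²) = -315114/390157 - 99921/(22 + (-346)²) = -315114/390157 - 99921/(22 + 119716) = -315114/390157 - 99921/119738 = -315114/390157 - 99921*1/119738 = -315114/390157 - 5259/6302 = -4037684091/2458769414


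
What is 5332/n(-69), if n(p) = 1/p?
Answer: -367908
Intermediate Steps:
5332/n(-69) = 5332/(1/(-69)) = 5332/(-1/69) = 5332*(-69) = -367908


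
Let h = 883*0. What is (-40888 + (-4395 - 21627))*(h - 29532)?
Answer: 1975986120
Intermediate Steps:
h = 0
(-40888 + (-4395 - 21627))*(h - 29532) = (-40888 + (-4395 - 21627))*(0 - 29532) = (-40888 - 26022)*(-29532) = -66910*(-29532) = 1975986120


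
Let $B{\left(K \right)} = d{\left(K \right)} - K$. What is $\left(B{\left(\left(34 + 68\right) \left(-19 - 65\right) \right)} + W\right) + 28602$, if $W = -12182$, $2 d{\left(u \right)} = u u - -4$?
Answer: $36730302$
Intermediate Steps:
$d{\left(u \right)} = 2 + \frac{u^{2}}{2}$ ($d{\left(u \right)} = \frac{u u - -4}{2} = \frac{u^{2} + 4}{2} = \frac{4 + u^{2}}{2} = 2 + \frac{u^{2}}{2}$)
$B{\left(K \right)} = 2 + \frac{K^{2}}{2} - K$ ($B{\left(K \right)} = \left(2 + \frac{K^{2}}{2}\right) - K = 2 + \frac{K^{2}}{2} - K$)
$\left(B{\left(\left(34 + 68\right) \left(-19 - 65\right) \right)} + W\right) + 28602 = \left(\left(2 + \frac{\left(\left(34 + 68\right) \left(-19 - 65\right)\right)^{2}}{2} - \left(34 + 68\right) \left(-19 - 65\right)\right) - 12182\right) + 28602 = \left(\left(2 + \frac{\left(102 \left(-84\right)\right)^{2}}{2} - 102 \left(-84\right)\right) - 12182\right) + 28602 = \left(\left(2 + \frac{\left(-8568\right)^{2}}{2} - -8568\right) - 12182\right) + 28602 = \left(\left(2 + \frac{1}{2} \cdot 73410624 + 8568\right) - 12182\right) + 28602 = \left(\left(2 + 36705312 + 8568\right) - 12182\right) + 28602 = \left(36713882 - 12182\right) + 28602 = 36701700 + 28602 = 36730302$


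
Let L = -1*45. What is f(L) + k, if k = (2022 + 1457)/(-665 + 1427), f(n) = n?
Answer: -30811/762 ≈ -40.434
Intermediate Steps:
L = -45
k = 3479/762 ≈ 4.5656
f(L) + k = -45 + 3479/762 = -30811/762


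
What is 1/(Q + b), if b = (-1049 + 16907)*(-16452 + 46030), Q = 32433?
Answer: 1/469080357 ≈ 2.1318e-9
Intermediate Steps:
b = 469047924 (b = 15858*29578 = 469047924)
1/(Q + b) = 1/(32433 + 469047924) = 1/469080357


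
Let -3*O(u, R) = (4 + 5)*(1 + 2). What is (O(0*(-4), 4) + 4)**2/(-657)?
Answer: -25/657 ≈ -0.038052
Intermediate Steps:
O(u, R) = -9 (O(u, R) = -(4 + 5)*(1 + 2)/3 = -3*3 = -1/3*27 = -9)
(O(0*(-4), 4) + 4)**2/(-657) = (-9 + 4)**2/(-657) = (-5)**2*(-1/657) = 25*(-1/657) = -25/657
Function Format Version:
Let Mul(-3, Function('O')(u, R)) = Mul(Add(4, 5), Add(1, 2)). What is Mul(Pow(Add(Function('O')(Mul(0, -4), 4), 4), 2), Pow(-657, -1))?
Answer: Rational(-25, 657) ≈ -0.038052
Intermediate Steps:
Function('O')(u, R) = -9 (Function('O')(u, R) = Mul(Rational(-1, 3), Mul(Add(4, 5), Add(1, 2))) = Mul(Rational(-1, 3), Mul(9, 3)) = Mul(Rational(-1, 3), 27) = -9)
Mul(Pow(Add(Function('O')(Mul(0, -4), 4), 4), 2), Pow(-657, -1)) = Mul(Pow(Add(-9, 4), 2), Pow(-657, -1)) = Mul(Pow(-5, 2), Rational(-1, 657)) = Mul(25, Rational(-1, 657)) = Rational(-25, 657)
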